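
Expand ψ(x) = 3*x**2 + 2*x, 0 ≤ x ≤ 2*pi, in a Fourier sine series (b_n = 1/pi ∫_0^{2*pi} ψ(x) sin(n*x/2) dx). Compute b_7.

b_7 = 1/pi ∫_0^{2*pi} (3*x**2 + 2*x) sin(7*x/2) dx.
Integrating by parts twice (tabular method), an antiderivative of (3*x**2 + 2*x) sin(7*x/2) is -6*x**2*cos(7*x/2)/7 + 24*x*sin(7*x/2)/49 - 4*x*cos(7*x/2)/7 + 8*sin(7*x/2)/49 + 48*cos(7*x/2)/343; evaluating from 0 to 2*pi: ∫_{0}^{2*pi} (3*x**2 + 2*x) sin(7*x/2) dx = (-48/343 + 8*pi/7 + 24*pi**2/7) - (48/343) = -96/343 + 8*pi/7 + 24*pi**2/7.
Hence b_7 = (1/pi)·(-96/343 + 8*pi/7 + 24*pi**2/7) = 8*(-12 + 49*pi + 147*pi**2)/(343*pi).

8*(-12 + 49*pi + 147*pi**2)/(343*pi)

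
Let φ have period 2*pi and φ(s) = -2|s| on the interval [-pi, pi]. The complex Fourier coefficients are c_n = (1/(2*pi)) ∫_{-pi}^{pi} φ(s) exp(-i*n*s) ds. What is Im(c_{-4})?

0

Since φ is real-valued, Im(c_{-4}) = -(1/(2*pi)) ∫_{-pi}^{pi} φ(s) sin(-4*s) ds = b_{4}/2.
(φ is even, so the integrand is odd over a symmetric interval and the integral vanishes.)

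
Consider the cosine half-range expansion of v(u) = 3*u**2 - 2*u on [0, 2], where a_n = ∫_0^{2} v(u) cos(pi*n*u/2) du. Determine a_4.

3/pi**2

a_4 = ∫_0^{2} (3*u**2 - 2*u) cos(2*pi*u) du.
Integrating by parts twice (tabular method), an antiderivative of (3*u**2 - 2*u) cos(2*pi*u) is 3*u**2*sin(2*pi*u)/(2*pi) - u*sin(2*pi*u)/pi + 3*u*cos(2*pi*u)/(2*pi**2) - 3*sin(2*pi*u)/(4*pi**3) - cos(2*pi*u)/(2*pi**2); evaluating from 0 to 2: ∫_{0}^{2} (3*u**2 - 2*u) cos(2*pi*u) du = (5/(2*pi**2)) - (-1/(2*pi**2)) = 3/pi**2.
Hence a_4 = 3/pi**2.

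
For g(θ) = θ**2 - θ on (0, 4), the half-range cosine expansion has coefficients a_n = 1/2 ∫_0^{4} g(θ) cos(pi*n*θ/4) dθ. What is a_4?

4/pi**2

a_4 = 1/2 ∫_0^{4} (θ**2 - θ) cos(pi*θ) dθ.
Integrating by parts twice (tabular method), an antiderivative of (θ**2 - θ) cos(pi*θ) is θ**2*sin(pi*θ)/pi - θ*sin(pi*θ)/pi + 2*θ*cos(pi*θ)/pi**2 - 2*sin(pi*θ)/pi**3 - cos(pi*θ)/pi**2; evaluating from 0 to 4: ∫_{0}^{4} (θ**2 - θ) cos(pi*θ) dθ = (7/pi**2) - (-1/pi**2) = 8/pi**2.
Hence a_4 = (1/2)·(8/pi**2) = 4/pi**2.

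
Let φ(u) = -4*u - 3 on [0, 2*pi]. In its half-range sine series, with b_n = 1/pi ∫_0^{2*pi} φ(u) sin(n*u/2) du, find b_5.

b_5 = 1/pi ∫_0^{2*pi} (-4*u - 3) sin(5*u/2) du.
Integrating by parts (boundary term plus one more integral), an antiderivative of (-4*u - 3) sin(5*u/2) is 8*u*cos(5*u/2)/5 - 16*sin(5*u/2)/25 + 6*cos(5*u/2)/5; evaluating from 0 to 2*pi: ∫_{0}^{2*pi} (-4*u - 3) sin(5*u/2) du = (-16*pi/5 - 6/5) - (6/5) = -16*pi/5 - 12/5.
Hence b_5 = (1/pi)·(-16*pi/5 - 12/5) = 4*(-4*pi - 3)/(5*pi).

4*(-4*pi - 3)/(5*pi)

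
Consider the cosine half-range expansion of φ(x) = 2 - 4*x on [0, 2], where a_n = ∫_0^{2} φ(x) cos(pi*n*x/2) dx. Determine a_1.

32/pi**2

a_1 = ∫_0^{2} (2 - 4*x) cos(pi*x/2) dx.
Integrating by parts (boundary term plus one more integral), an antiderivative of (2 - 4*x) cos(pi*x/2) is -8*x*sin(pi*x/2)/pi + 4*sin(pi*x/2)/pi - 16*cos(pi*x/2)/pi**2; evaluating from 0 to 2: ∫_{0}^{2} (2 - 4*x) cos(pi*x/2) dx = (16/pi**2) - (-16/pi**2) = 32/pi**2.
Hence a_1 = 32/pi**2.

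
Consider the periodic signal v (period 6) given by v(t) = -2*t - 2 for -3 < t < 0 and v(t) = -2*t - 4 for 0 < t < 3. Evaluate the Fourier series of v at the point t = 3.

t = 3 differs from t = -3 by 1 full period(s), and the series is 6-periodic.
At t = -3 the one-sided limits are v(-3^-) = -10 and v(-3^+) = 4.
By Dirichlet's theorem the series converges to their average, [(-10) + (4)]/2 = -3.

-3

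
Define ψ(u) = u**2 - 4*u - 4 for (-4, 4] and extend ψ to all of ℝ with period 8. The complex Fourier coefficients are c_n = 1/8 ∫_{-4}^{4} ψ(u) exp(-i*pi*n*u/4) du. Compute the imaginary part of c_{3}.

Since ψ is real-valued, Im(c_{3}) = -1/8 ∫_{-4}^{4} ψ(u) sin(3*pi*u/4) du = -b_{3}/2.
Integrating by parts twice (tabular method), an antiderivative of (u**2 - 4*u - 4) sin(3*pi*u/4) is -4*u**2*cos(3*pi*u/4)/(3*pi) + 32*u*sin(3*pi*u/4)/(9*pi**2) + 16*u*cos(3*pi*u/4)/(3*pi) - 64*sin(3*pi*u/4)/(9*pi**2) + 128*cos(3*pi*u/4)/(27*pi**3) + 16*cos(3*pi*u/4)/(3*pi); evaluating from -4 to 4: ∫_{-4}^{4} (u**2 - 4*u - 4) sin(3*pi*u/4) du = (16*(-9*pi**2 - 8)/(27*pi**3)) - (16*(-8 + 63*pi**2)/(27*pi**3)) = -128/(3*pi).
Hence Im(c_{3}) = (-1/8)·(-128/(3*pi)) = 16/(3*pi).

16/(3*pi)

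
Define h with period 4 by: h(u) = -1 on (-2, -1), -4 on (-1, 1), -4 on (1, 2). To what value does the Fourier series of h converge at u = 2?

-5/2

At u = 2 the one-sided limits are h(2^-) = -4 and h(2^+) = -1.
By Dirichlet's theorem the series converges to their average, [(-4) + (-1)]/2 = -5/2.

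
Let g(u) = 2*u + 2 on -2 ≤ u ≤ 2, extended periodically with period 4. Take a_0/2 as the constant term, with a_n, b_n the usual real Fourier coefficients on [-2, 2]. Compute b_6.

b_6 = 1/2 ∫_{-2}^{2} g(u) sin(3*pi*u) du.
Integrating by parts (boundary term plus one more integral), an antiderivative of (2*u + 2) sin(3*pi*u) is -2*u*cos(3*pi*u)/(3*pi) + 2*sin(3*pi*u)/(9*pi**2) - 2*cos(3*pi*u)/(3*pi); evaluating from -2 to 2: ∫_{-2}^{2} (2*u + 2) sin(3*pi*u) du = (-2/pi) - (2/(3*pi)) = -8/(3*pi).
Hence b_6 = (1/2)·(-8/(3*pi)) = -4/(3*pi).

-4/(3*pi)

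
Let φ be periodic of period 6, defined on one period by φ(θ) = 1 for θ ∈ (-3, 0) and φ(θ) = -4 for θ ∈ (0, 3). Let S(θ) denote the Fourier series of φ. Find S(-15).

θ = -15 differs from θ = -3 by -2 full period(s), and the series is 6-periodic.
At θ = -3 the one-sided limits are φ(-3^-) = -4 and φ(-3^+) = 1.
By Dirichlet's theorem the series converges to their average, [(-4) + (1)]/2 = -3/2.

-3/2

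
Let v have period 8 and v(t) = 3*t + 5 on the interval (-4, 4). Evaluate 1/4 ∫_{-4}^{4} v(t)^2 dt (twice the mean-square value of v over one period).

146

1/4 ∫_{-4}^{4} v(t)^2 dt = 1/4 · (584) = 146.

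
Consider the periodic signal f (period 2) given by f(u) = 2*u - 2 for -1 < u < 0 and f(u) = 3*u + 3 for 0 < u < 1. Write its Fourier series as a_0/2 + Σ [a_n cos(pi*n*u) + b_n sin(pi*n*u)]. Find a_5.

-2/(25*pi**2)

a_5 = ∫_{-1}^{1} f(u) cos(5*pi*u) du.
Split the integral at the breakpoints.
Integrating by parts (boundary term plus one more integral), an antiderivative of (2*u - 2) cos(5*pi*u) is 2*u*sin(5*pi*u)/(5*pi) - 2*sin(5*pi*u)/(5*pi) + 2*cos(5*pi*u)/(25*pi**2); evaluating from -1 to 0: ∫_{-1}^{0} (2*u - 2) cos(5*pi*u) du = (2/(25*pi**2)) - (-2/(25*pi**2)) = 4/(25*pi**2).
Integrating by parts (boundary term plus one more integral), an antiderivative of (3*u + 3) cos(5*pi*u) is 3*u*sin(5*pi*u)/(5*pi) + 3*sin(5*pi*u)/(5*pi) + 3*cos(5*pi*u)/(25*pi**2); evaluating from 0 to 1: ∫_{0}^{1} (3*u + 3) cos(5*pi*u) du = (-3/(25*pi**2)) - (3/(25*pi**2)) = -6/(25*pi**2).
Summing the pieces gives a_5 = -2/(25*pi**2).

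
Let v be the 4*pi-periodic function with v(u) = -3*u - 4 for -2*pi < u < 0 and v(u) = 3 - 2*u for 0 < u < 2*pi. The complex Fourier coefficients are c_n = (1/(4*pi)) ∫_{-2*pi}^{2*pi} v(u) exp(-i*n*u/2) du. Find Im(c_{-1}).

-5 + 7/pi

Since v is real-valued, Im(c_{-1}) = -(1/(4*pi)) ∫_{-2*pi}^{2*pi} v(u) sin(-u/2) du = b_{1}/2.
Split the integral at the breakpoints.
Integrating by parts (boundary term plus one more integral), an antiderivative of (-3*u - 4) sin(-u/2) is -6*u*cos(u/2) + 12*sin(u/2) - 8*cos(u/2); evaluating from -2*pi to 0: ∫_{-2*pi}^{0} (-3*u - 4) sin(-u/2) du = (-8) - (8 - 12*pi) = -16 + 12*pi.
Integrating by parts (boundary term plus one more integral), an antiderivative of (3 - 2*u) sin(-u/2) is -4*u*cos(u/2) + 8*sin(u/2) + 6*cos(u/2); evaluating from 0 to 2*pi: ∫_{0}^{2*pi} (3 - 2*u) sin(-u/2) du = (-6 + 8*pi) - (6) = -12 + 8*pi.
So ∫_{-2*pi}^{2*pi} v(u) sin(-u/2) du = -28 + 20*pi.
Hence Im(c_{-1}) = (-1/(4*pi))·(-28 + 20*pi) = -5 + 7/pi.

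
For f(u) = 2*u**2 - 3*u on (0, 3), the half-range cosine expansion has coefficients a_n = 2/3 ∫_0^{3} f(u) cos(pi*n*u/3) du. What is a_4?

9/(2*pi**2)

a_4 = 2/3 ∫_0^{3} (2*u**2 - 3*u) cos(4*pi*u/3) du.
Integrating by parts twice (tabular method), an antiderivative of (2*u**2 - 3*u) cos(4*pi*u/3) is 3*u**2*sin(4*pi*u/3)/(2*pi) - 9*u*sin(4*pi*u/3)/(4*pi) + 9*u*cos(4*pi*u/3)/(4*pi**2) - 27*sin(4*pi*u/3)/(16*pi**3) - 27*cos(4*pi*u/3)/(16*pi**2); evaluating from 0 to 3: ∫_{0}^{3} (2*u**2 - 3*u) cos(4*pi*u/3) du = (81/(16*pi**2)) - (-27/(16*pi**2)) = 27/(4*pi**2).
Hence a_4 = (2/3)·(27/(4*pi**2)) = 9/(2*pi**2).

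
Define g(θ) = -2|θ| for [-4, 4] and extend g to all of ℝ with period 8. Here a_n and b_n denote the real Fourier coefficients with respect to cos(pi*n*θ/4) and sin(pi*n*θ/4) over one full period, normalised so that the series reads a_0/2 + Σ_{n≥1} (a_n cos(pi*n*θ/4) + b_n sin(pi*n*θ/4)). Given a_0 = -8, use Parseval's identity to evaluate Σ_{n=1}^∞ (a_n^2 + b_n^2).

32/3

Parseval: a_0^2/2 + Σ_{n≥1} (a_n^2+b_n^2) = 1/4 ∫_{-4}^{4} g(θ)^2 dθ = 128/3.
Subtract a_0^2/2 = 32: Σ (a_n^2+b_n^2) = 32/3.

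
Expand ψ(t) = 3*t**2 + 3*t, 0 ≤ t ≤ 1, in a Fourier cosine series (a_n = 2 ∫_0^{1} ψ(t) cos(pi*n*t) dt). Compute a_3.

-8/(3*pi**2)

a_3 = 2 ∫_0^{1} (3*t**2 + 3*t) cos(3*pi*t) dt.
Integrating by parts twice (tabular method), an antiderivative of (3*t**2 + 3*t) cos(3*pi*t) is t**2*sin(3*pi*t)/pi + t*sin(3*pi*t)/pi + 2*t*cos(3*pi*t)/(3*pi**2) - 2*sin(3*pi*t)/(9*pi**3) + cos(3*pi*t)/(3*pi**2); evaluating from 0 to 1: ∫_{0}^{1} (3*t**2 + 3*t) cos(3*pi*t) dt = (-1/pi**2) - (1/(3*pi**2)) = -4/(3*pi**2).
Hence a_3 = 2·(-4/(3*pi**2)) = -8/(3*pi**2).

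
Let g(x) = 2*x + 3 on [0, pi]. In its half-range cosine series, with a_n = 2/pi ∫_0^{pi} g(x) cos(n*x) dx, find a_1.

-8/pi

a_1 = 2/pi ∫_0^{pi} (2*x + 3) cos(x) dx.
Integrating by parts (boundary term plus one more integral), an antiderivative of (2*x + 3) cos(x) is 2*x*sin(x) + 3*sin(x) + 2*cos(x); evaluating from 0 to pi: ∫_{0}^{pi} (2*x + 3) cos(x) dx = (-2) - (2) = -4.
Hence a_1 = (2/pi)·(-4) = -8/pi.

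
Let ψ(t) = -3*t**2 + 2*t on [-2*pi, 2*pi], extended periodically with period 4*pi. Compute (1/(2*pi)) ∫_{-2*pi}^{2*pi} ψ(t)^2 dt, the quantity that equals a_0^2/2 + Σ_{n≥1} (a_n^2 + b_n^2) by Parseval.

32*pi**2*(5 + 27*pi**2)/15

(1/(2*pi)) ∫_{-2*pi}^{2*pi} ψ(t)^2 dt = (1/(2*pi)) · (64*pi**3*(5 + 27*pi**2)/15) = 32*pi**2*(5 + 27*pi**2)/15.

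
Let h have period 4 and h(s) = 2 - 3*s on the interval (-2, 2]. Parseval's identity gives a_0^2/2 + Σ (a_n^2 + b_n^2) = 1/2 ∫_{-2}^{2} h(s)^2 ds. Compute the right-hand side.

1/2 ∫_{-2}^{2} h(s)^2 ds = 1/2 · (64) = 32.

32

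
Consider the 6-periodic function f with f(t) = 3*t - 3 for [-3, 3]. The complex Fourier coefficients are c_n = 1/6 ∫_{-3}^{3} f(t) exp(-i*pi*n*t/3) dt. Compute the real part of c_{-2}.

Since f is real-valued, Re(c_{-2}) = 1/6 ∫_{-3}^{3} f(t) cos(-2*pi*t/3) dt = a_{2}/2.
Integrating by parts (boundary term plus one more integral), an antiderivative of (3*t - 3) cos(-2*pi*t/3) is 9*t*sin(2*pi*t/3)/(2*pi) - 9*sin(2*pi*t/3)/(2*pi) + 27*cos(2*pi*t/3)/(4*pi**2); evaluating from -3 to 3: ∫_{-3}^{3} (3*t - 3) cos(-2*pi*t/3) dt = (27/(4*pi**2)) - (27/(4*pi**2)) = 0.
Hence Re(c_{-2}) = (1/6)·(0) = 0.

0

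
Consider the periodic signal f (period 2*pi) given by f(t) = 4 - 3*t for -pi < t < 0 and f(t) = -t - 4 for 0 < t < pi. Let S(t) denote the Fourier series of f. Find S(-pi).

pi

At t = -pi the one-sided limits are f(-pi^-) = -4 - pi and f(-pi^+) = 4 + 3*pi.
By Dirichlet's theorem the series converges to their average, [(-4 - pi) + (4 + 3*pi)]/2 = pi.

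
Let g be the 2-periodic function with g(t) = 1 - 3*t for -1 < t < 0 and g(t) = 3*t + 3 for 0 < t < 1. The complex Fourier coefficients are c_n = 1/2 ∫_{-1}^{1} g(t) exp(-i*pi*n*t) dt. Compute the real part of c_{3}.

-2/(3*pi**2)

Since g is real-valued, Re(c_{3}) = 1/2 ∫_{-1}^{1} g(t) cos(3*pi*t) dt = a_{3}/2.
Split the integral at the breakpoints.
Integrating by parts (boundary term plus one more integral), an antiderivative of (1 - 3*t) cos(3*pi*t) is -t*sin(3*pi*t)/pi + sin(3*pi*t)/(3*pi) - cos(3*pi*t)/(3*pi**2); evaluating from -1 to 0: ∫_{-1}^{0} (1 - 3*t) cos(3*pi*t) dt = (-1/(3*pi**2)) - (1/(3*pi**2)) = -2/(3*pi**2).
Integrating by parts (boundary term plus one more integral), an antiderivative of (3*t + 3) cos(3*pi*t) is t*sin(3*pi*t)/pi + sin(3*pi*t)/pi + cos(3*pi*t)/(3*pi**2); evaluating from 0 to 1: ∫_{0}^{1} (3*t + 3) cos(3*pi*t) dt = (-1/(3*pi**2)) - (1/(3*pi**2)) = -2/(3*pi**2).
So ∫_{-1}^{1} g(t) cos(3*pi*t) dt = -4/(3*pi**2).
Hence Re(c_{3}) = (1/2)·(-4/(3*pi**2)) = -2/(3*pi**2).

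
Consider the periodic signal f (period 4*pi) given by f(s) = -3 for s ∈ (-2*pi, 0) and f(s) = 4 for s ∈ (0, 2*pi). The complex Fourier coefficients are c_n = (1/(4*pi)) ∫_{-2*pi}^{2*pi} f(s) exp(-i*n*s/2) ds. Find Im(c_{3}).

Since f is real-valued, Im(c_{3}) = -(1/(4*pi)) ∫_{-2*pi}^{2*pi} f(s) sin(3*s/2) ds = -b_{3}/2.
Split the integral at the breakpoints.
Directly, an antiderivative of (-3) sin(3*s/2) is 2*cos(3*s/2); evaluating from -2*pi to 0: ∫_{-2*pi}^{0} (-3) sin(3*s/2) ds = (2) - (-2) = 4.
Directly, an antiderivative of (4) sin(3*s/2) is -8*cos(3*s/2)/3; evaluating from 0 to 2*pi: ∫_{0}^{2*pi} (4) sin(3*s/2) ds = (8/3) - (-8/3) = 16/3.
So ∫_{-2*pi}^{2*pi} f(s) sin(3*s/2) ds = 28/3.
Hence Im(c_{3}) = (-1/(4*pi))·(28/3) = -7/(3*pi).

-7/(3*pi)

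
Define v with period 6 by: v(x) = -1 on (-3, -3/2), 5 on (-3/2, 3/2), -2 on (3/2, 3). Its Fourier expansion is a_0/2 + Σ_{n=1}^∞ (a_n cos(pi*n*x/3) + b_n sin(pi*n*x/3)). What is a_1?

a_1 = 1/3 ∫_{-3}^{3} v(x) cos(pi*x/3) dx.
Split the integral at the breakpoints.
Directly, an antiderivative of (-1) cos(pi*x/3) is -3*sin(pi*x/3)/pi; evaluating from -3 to -3/2: ∫_{-3}^{-3/2} (-1) cos(pi*x/3) dx = (3/pi) - (0) = 3/pi.
Directly, an antiderivative of (5) cos(pi*x/3) is 15*sin(pi*x/3)/pi; evaluating from -3/2 to 3/2: ∫_{-3/2}^{3/2} (5) cos(pi*x/3) dx = (15/pi) - (-15/pi) = 30/pi.
Directly, an antiderivative of (-2) cos(pi*x/3) is -6*sin(pi*x/3)/pi; evaluating from 3/2 to 3: ∫_{3/2}^{3} (-2) cos(pi*x/3) dx = (0) - (-6/pi) = 6/pi.
Summing the pieces and multiplying by (1/3) gives a_1 = 13/pi.

13/pi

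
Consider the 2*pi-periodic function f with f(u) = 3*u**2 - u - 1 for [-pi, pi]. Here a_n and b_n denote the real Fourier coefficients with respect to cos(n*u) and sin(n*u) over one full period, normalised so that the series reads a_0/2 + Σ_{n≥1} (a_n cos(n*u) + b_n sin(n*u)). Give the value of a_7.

-12/49

a_7 = 1/pi ∫_{-pi}^{pi} f(u) cos(7*u) du.
Integrating by parts twice (tabular method), an antiderivative of (3*u**2 - u - 1) cos(7*u) is 3*u**2*sin(7*u)/7 - u*sin(7*u)/7 + 6*u*cos(7*u)/49 - 55*sin(7*u)/343 - cos(7*u)/49; evaluating from -pi to pi: ∫_{-pi}^{pi} (3*u**2 - u - 1) cos(7*u) du = (1/49 - 6*pi/49) - (1/49 + 6*pi/49) = -12*pi/49.
Hence a_7 = (1/pi)·(-12*pi/49) = -12/49.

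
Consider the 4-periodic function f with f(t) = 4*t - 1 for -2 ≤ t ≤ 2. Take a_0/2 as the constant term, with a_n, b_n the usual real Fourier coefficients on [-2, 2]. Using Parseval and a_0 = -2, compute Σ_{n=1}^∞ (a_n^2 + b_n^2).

128/3

Parseval: a_0^2/2 + Σ_{n≥1} (a_n^2+b_n^2) = 1/2 ∫_{-2}^{2} f(t)^2 dt = 134/3.
Subtract a_0^2/2 = 2: Σ (a_n^2+b_n^2) = 128/3.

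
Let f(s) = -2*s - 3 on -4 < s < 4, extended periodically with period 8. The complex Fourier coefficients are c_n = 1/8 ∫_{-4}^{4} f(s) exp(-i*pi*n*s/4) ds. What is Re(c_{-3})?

0

Since f is real-valued, Re(c_{-3}) = 1/8 ∫_{-4}^{4} f(s) cos(-3*pi*s/4) ds = a_{3}/2.
Integrating by parts (boundary term plus one more integral), an antiderivative of (-2*s - 3) cos(-3*pi*s/4) is -8*s*sin(3*pi*s/4)/(3*pi) - 4*sin(3*pi*s/4)/pi - 32*cos(3*pi*s/4)/(9*pi**2); evaluating from -4 to 4: ∫_{-4}^{4} (-2*s - 3) cos(-3*pi*s/4) ds = (32/(9*pi**2)) - (32/(9*pi**2)) = 0.
Hence Re(c_{-3}) = (1/8)·(0) = 0.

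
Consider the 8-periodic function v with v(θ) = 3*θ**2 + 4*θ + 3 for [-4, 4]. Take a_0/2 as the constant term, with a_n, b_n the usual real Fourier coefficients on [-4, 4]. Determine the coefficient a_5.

-192/(25*pi**2)

a_5 = 1/4 ∫_{-4}^{4} v(θ) cos(5*pi*θ/4) dθ.
Integrating by parts twice (tabular method), an antiderivative of (3*θ**2 + 4*θ + 3) cos(5*pi*θ/4) is 12*θ**2*sin(5*pi*θ/4)/(5*pi) + 16*θ*sin(5*pi*θ/4)/(5*pi) + 96*θ*cos(5*pi*θ/4)/(25*pi**2) - 384*sin(5*pi*θ/4)/(125*pi**3) + 12*sin(5*pi*θ/4)/(5*pi) + 64*cos(5*pi*θ/4)/(25*pi**2); evaluating from -4 to 4: ∫_{-4}^{4} (3*θ**2 + 4*θ + 3) cos(5*pi*θ/4) dθ = (-448/(25*pi**2)) - (64/(5*pi**2)) = -768/(25*pi**2).
Hence a_5 = (1/4)·(-768/(25*pi**2)) = -192/(25*pi**2).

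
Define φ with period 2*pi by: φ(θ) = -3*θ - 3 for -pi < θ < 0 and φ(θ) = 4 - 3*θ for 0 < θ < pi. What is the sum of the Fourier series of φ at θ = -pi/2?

φ is continuous at θ = -pi/2 with value -3 + 3*pi/2, so the series converges to -3 + 3*pi/2 there.

-3 + 3*pi/2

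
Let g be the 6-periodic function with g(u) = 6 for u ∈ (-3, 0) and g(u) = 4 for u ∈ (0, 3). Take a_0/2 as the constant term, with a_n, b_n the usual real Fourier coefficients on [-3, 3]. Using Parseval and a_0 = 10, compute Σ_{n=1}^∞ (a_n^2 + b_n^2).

Parseval: a_0^2/2 + Σ_{n≥1} (a_n^2+b_n^2) = 1/3 ∫_{-3}^{3} g(u)^2 du = 52.
Subtract a_0^2/2 = 50: Σ (a_n^2+b_n^2) = 2.

2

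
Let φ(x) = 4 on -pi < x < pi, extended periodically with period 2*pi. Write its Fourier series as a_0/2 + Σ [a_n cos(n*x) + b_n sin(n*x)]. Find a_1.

a_1 = 1/pi ∫_{-pi}^{pi} φ(x) cos(x) dx.
φ is even and cos(x) is even, so the integrand is even and a_1 = 2/pi ∫_0^{pi} φ(x) cos(x) dx.
Directly, an antiderivative of (4) cos(x) is 4*sin(x); evaluating from 0 to pi: ∫_{0}^{pi} (4) cos(x) dx = (0) - (0) = 0.
Hence a_1 = (2/pi)·(0) = 0.

0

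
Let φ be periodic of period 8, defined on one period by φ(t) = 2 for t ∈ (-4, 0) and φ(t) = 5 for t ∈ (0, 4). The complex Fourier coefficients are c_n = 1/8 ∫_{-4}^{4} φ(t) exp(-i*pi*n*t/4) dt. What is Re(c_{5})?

0

Since φ is real-valued, Re(c_{5}) = 1/8 ∫_{-4}^{4} φ(t) cos(5*pi*t/4) dt = a_{5}/2.
Split the integral at the breakpoints.
Directly, an antiderivative of (2) cos(5*pi*t/4) is 8*sin(5*pi*t/4)/(5*pi); evaluating from -4 to 0: ∫_{-4}^{0} (2) cos(5*pi*t/4) dt = (0) - (0) = 0.
Directly, an antiderivative of (5) cos(5*pi*t/4) is 4*sin(5*pi*t/4)/pi; evaluating from 0 to 4: ∫_{0}^{4} (5) cos(5*pi*t/4) dt = (0) - (0) = 0.
So ∫_{-4}^{4} φ(t) cos(5*pi*t/4) dt = 0.
Hence Re(c_{5}) = (1/8)·(0) = 0.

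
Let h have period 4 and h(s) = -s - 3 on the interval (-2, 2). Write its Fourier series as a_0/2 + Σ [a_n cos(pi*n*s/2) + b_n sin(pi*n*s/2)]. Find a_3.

0

a_3 = 1/2 ∫_{-2}^{2} h(s) cos(3*pi*s/2) ds.
Integrating by parts (boundary term plus one more integral), an antiderivative of (-s - 3) cos(3*pi*s/2) is -2*s*sin(3*pi*s/2)/(3*pi) - 2*sin(3*pi*s/2)/pi - 4*cos(3*pi*s/2)/(9*pi**2); evaluating from -2 to 2: ∫_{-2}^{2} (-s - 3) cos(3*pi*s/2) ds = (4/(9*pi**2)) - (4/(9*pi**2)) = 0.
Hence a_3 = (1/2)·(0) = 0.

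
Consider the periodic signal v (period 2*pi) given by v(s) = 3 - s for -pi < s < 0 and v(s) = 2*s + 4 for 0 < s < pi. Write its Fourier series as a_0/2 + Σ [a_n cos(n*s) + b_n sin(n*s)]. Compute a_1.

a_1 = 1/pi ∫_{-pi}^{pi} v(s) cos(s) ds.
Split the integral at the breakpoints.
Integrating by parts (boundary term plus one more integral), an antiderivative of (3 - s) cos(s) is -s*sin(s) + 3*sin(s) - cos(s); evaluating from -pi to 0: ∫_{-pi}^{0} (3 - s) cos(s) ds = (-1) - (1) = -2.
Integrating by parts (boundary term plus one more integral), an antiderivative of (2*s + 4) cos(s) is 2*s*sin(s) + 4*sin(s) + 2*cos(s); evaluating from 0 to pi: ∫_{0}^{pi} (2*s + 4) cos(s) ds = (-2) - (2) = -4.
Summing the pieces and multiplying by (1/pi) gives a_1 = -6/pi.

-6/pi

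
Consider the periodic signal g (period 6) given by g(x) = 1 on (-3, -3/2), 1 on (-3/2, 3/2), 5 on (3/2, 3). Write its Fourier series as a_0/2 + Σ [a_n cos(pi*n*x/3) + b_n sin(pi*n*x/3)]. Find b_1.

4/pi

b_1 = 1/3 ∫_{-3}^{3} g(x) sin(pi*x/3) dx.
Split the integral at the breakpoints.
Directly, an antiderivative of (1) sin(pi*x/3) is -3*cos(pi*x/3)/pi; evaluating from -3 to -3/2: ∫_{-3}^{-3/2} (1) sin(pi*x/3) dx = (0) - (3/pi) = -3/pi.
Directly, an antiderivative of (1) sin(pi*x/3) is -3*cos(pi*x/3)/pi; evaluating from -3/2 to 3/2: ∫_{-3/2}^{3/2} (1) sin(pi*x/3) dx = (0) - (0) = 0.
Directly, an antiderivative of (5) sin(pi*x/3) is -15*cos(pi*x/3)/pi; evaluating from 3/2 to 3: ∫_{3/2}^{3} (5) sin(pi*x/3) dx = (15/pi) - (0) = 15/pi.
Summing the pieces and multiplying by (1/3) gives b_1 = 4/pi.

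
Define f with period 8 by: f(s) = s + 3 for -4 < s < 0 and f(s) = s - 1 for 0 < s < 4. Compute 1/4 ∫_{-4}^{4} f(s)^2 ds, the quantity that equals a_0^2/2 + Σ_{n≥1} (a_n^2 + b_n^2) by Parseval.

1/4 ∫_{-4}^{4} f(s)^2 ds = 1/4 · (56/3) = 14/3.

14/3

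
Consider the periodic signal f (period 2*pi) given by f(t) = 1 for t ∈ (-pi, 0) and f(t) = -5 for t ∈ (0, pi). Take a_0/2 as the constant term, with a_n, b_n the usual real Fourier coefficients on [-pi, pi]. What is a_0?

-4

a_0 = 1/pi ∫_{-pi}^{pi} f(t) dt = 1/pi · (-4*pi) = -4.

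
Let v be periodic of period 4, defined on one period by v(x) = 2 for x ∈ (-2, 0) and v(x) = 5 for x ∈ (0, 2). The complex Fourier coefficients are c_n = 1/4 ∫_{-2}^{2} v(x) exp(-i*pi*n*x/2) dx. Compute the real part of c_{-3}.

Since v is real-valued, Re(c_{-3}) = 1/4 ∫_{-2}^{2} v(x) cos(-3*pi*x/2) dx = a_{3}/2.
Split the integral at the breakpoints.
Directly, an antiderivative of (2) cos(-3*pi*x/2) is 4*sin(3*pi*x/2)/(3*pi); evaluating from -2 to 0: ∫_{-2}^{0} (2) cos(-3*pi*x/2) dx = (0) - (0) = 0.
Directly, an antiderivative of (5) cos(-3*pi*x/2) is 10*sin(3*pi*x/2)/(3*pi); evaluating from 0 to 2: ∫_{0}^{2} (5) cos(-3*pi*x/2) dx = (0) - (0) = 0.
So ∫_{-2}^{2} v(x) cos(-3*pi*x/2) dx = 0.
Hence Re(c_{-3}) = (1/4)·(0) = 0.

0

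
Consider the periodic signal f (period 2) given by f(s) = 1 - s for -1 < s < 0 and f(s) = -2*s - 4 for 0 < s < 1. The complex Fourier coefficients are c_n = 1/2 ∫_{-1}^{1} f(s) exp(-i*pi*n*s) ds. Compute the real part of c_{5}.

Since f is real-valued, Re(c_{5}) = 1/2 ∫_{-1}^{1} f(s) cos(5*pi*s) ds = a_{5}/2.
Split the integral at the breakpoints.
Integrating by parts (boundary term plus one more integral), an antiderivative of (1 - s) cos(5*pi*s) is -s*sin(5*pi*s)/(5*pi) + sin(5*pi*s)/(5*pi) - cos(5*pi*s)/(25*pi**2); evaluating from -1 to 0: ∫_{-1}^{0} (1 - s) cos(5*pi*s) ds = (-1/(25*pi**2)) - (1/(25*pi**2)) = -2/(25*pi**2).
Integrating by parts (boundary term plus one more integral), an antiderivative of (-2*s - 4) cos(5*pi*s) is -2*s*sin(5*pi*s)/(5*pi) - 4*sin(5*pi*s)/(5*pi) - 2*cos(5*pi*s)/(25*pi**2); evaluating from 0 to 1: ∫_{0}^{1} (-2*s - 4) cos(5*pi*s) ds = (2/(25*pi**2)) - (-2/(25*pi**2)) = 4/(25*pi**2).
So ∫_{-1}^{1} f(s) cos(5*pi*s) ds = 2/(25*pi**2).
Hence Re(c_{5}) = (1/2)·(2/(25*pi**2)) = 1/(25*pi**2).

1/(25*pi**2)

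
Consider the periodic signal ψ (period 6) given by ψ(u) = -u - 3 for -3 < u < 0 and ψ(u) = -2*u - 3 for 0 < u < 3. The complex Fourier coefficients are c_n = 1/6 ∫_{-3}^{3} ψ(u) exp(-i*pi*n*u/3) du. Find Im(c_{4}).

Since ψ is real-valued, Im(c_{4}) = -1/6 ∫_{-3}^{3} ψ(u) sin(4*pi*u/3) du = -b_{4}/2.
Split the integral at the breakpoints.
Integrating by parts (boundary term plus one more integral), an antiderivative of (-u - 3) sin(4*pi*u/3) is 3*u*cos(4*pi*u/3)/(4*pi) - 9*sin(4*pi*u/3)/(16*pi**2) + 9*cos(4*pi*u/3)/(4*pi); evaluating from -3 to 0: ∫_{-3}^{0} (-u - 3) sin(4*pi*u/3) du = (9/(4*pi)) - (0) = 9/(4*pi).
Integrating by parts (boundary term plus one more integral), an antiderivative of (-2*u - 3) sin(4*pi*u/3) is 3*u*cos(4*pi*u/3)/(2*pi) - 9*sin(4*pi*u/3)/(8*pi**2) + 9*cos(4*pi*u/3)/(4*pi); evaluating from 0 to 3: ∫_{0}^{3} (-2*u - 3) sin(4*pi*u/3) du = (27/(4*pi)) - (9/(4*pi)) = 9/(2*pi).
So ∫_{-3}^{3} ψ(u) sin(4*pi*u/3) du = 27/(4*pi).
Hence Im(c_{4}) = (-1/6)·(27/(4*pi)) = -9/(8*pi).

-9/(8*pi)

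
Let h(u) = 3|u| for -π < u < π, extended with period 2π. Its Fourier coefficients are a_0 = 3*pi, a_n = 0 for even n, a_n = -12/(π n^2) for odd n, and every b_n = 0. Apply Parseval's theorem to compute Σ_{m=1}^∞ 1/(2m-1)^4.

pi**4/96

Parseval: a_0^2/2 + Σ a_n^2 = (1/π) ∫_{-π}^{π} h(u)^2 du = 6*pi**2.
Subtract a_0^2/2 = 9*pi**2/2: Σ a_n^2 = 3*pi**2/2.
Only odd n contribute, with a_n^2 = 144/(π^2 n^4), so Σ_{m≥1} 1/(2m-1)^4 = π^2·(3*pi**2/2)/144 = pi**4/96.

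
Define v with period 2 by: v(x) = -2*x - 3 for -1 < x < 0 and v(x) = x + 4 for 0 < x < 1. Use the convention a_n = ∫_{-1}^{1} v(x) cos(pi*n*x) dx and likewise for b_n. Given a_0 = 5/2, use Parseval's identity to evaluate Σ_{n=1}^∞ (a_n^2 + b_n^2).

Parseval: a_0^2/2 + Σ_{n≥1} (a_n^2+b_n^2) = ∫_{-1}^{1} v(x)^2 dx = 74/3.
Subtract a_0^2/2 = 25/8: Σ (a_n^2+b_n^2) = 517/24.

517/24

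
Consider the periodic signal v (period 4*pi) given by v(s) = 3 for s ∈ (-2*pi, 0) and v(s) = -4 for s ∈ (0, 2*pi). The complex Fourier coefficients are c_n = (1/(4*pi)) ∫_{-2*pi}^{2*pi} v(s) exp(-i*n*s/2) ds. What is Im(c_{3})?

Since v is real-valued, Im(c_{3}) = -(1/(4*pi)) ∫_{-2*pi}^{2*pi} v(s) sin(3*s/2) ds = -b_{3}/2.
Split the integral at the breakpoints.
Directly, an antiderivative of (3) sin(3*s/2) is -2*cos(3*s/2); evaluating from -2*pi to 0: ∫_{-2*pi}^{0} (3) sin(3*s/2) ds = (-2) - (2) = -4.
Directly, an antiderivative of (-4) sin(3*s/2) is 8*cos(3*s/2)/3; evaluating from 0 to 2*pi: ∫_{0}^{2*pi} (-4) sin(3*s/2) ds = (-8/3) - (8/3) = -16/3.
So ∫_{-2*pi}^{2*pi} v(s) sin(3*s/2) ds = -28/3.
Hence Im(c_{3}) = (-1/(4*pi))·(-28/3) = 7/(3*pi).

7/(3*pi)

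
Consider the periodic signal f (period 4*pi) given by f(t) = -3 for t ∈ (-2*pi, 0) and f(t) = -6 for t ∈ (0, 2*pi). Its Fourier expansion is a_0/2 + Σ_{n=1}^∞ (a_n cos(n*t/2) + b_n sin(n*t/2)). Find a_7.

a_7 = (1/(2*pi)) ∫_{-2*pi}^{2*pi} f(t) cos(7*t/2) dt.
Split the integral at the breakpoints.
Directly, an antiderivative of (-3) cos(7*t/2) is -6*sin(7*t/2)/7; evaluating from -2*pi to 0: ∫_{-2*pi}^{0} (-3) cos(7*t/2) dt = (0) - (0) = 0.
Directly, an antiderivative of (-6) cos(7*t/2) is -12*sin(7*t/2)/7; evaluating from 0 to 2*pi: ∫_{0}^{2*pi} (-6) cos(7*t/2) dt = (0) - (0) = 0.
Summing the pieces and multiplying by (1/(2*pi)) gives a_7 = 0.

0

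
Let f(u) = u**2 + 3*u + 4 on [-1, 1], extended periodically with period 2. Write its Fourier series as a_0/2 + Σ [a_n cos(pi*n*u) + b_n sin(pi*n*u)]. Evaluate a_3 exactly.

a_3 = ∫_{-1}^{1} f(u) cos(3*pi*u) du.
Integrating by parts twice (tabular method), an antiderivative of (u**2 + 3*u + 4) cos(3*pi*u) is u**2*sin(3*pi*u)/(3*pi) + u*sin(3*pi*u)/pi + 2*u*cos(3*pi*u)/(9*pi**2) - 2*sin(3*pi*u)/(27*pi**3) + 4*sin(3*pi*u)/(3*pi) + cos(3*pi*u)/(3*pi**2); evaluating from -1 to 1: ∫_{-1}^{1} (u**2 + 3*u + 4) cos(3*pi*u) du = (-5/(9*pi**2)) - (-1/(9*pi**2)) = -4/(9*pi**2).
Hence a_3 = -4/(9*pi**2).

-4/(9*pi**2)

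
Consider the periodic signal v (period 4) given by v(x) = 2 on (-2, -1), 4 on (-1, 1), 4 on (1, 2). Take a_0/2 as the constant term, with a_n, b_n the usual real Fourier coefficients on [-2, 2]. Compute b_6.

b_6 = 1/2 ∫_{-2}^{2} v(x) sin(3*pi*x) dx.
Split the integral at the breakpoints.
Directly, an antiderivative of (2) sin(3*pi*x) is -2*cos(3*pi*x)/(3*pi); evaluating from -2 to -1: ∫_{-2}^{-1} (2) sin(3*pi*x) dx = (2/(3*pi)) - (-2/(3*pi)) = 4/(3*pi).
Directly, an antiderivative of (4) sin(3*pi*x) is -4*cos(3*pi*x)/(3*pi); evaluating from -1 to 1: ∫_{-1}^{1} (4) sin(3*pi*x) dx = (4/(3*pi)) - (4/(3*pi)) = 0.
Directly, an antiderivative of (4) sin(3*pi*x) is -4*cos(3*pi*x)/(3*pi); evaluating from 1 to 2: ∫_{1}^{2} (4) sin(3*pi*x) dx = (-4/(3*pi)) - (4/(3*pi)) = -8/(3*pi).
Summing the pieces and multiplying by (1/2) gives b_6 = -2/(3*pi).

-2/(3*pi)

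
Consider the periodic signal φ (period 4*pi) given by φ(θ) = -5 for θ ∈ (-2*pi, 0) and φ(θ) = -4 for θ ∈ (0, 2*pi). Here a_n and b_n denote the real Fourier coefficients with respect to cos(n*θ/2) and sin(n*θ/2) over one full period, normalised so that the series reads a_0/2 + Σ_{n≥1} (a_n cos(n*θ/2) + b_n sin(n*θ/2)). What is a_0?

-9

a_0 = (1/(2*pi)) ∫_{-2*pi}^{2*pi} φ(θ) dθ = (1/(2*pi)) · (-18*pi) = -9.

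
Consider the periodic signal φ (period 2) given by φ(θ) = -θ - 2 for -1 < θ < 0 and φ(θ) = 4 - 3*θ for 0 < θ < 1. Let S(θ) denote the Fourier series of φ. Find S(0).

1

At θ = 0 the one-sided limits are φ(0^-) = -2 and φ(0^+) = 4.
By Dirichlet's theorem the series converges to their average, [(-2) + (4)]/2 = 1.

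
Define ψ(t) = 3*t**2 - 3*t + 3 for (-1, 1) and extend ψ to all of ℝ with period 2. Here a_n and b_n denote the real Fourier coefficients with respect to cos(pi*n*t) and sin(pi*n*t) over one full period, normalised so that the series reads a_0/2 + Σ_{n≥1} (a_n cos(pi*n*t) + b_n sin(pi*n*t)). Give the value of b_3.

b_3 = ∫_{-1}^{1} ψ(t) sin(3*pi*t) dt.
Integrating by parts twice (tabular method), an antiderivative of (3*t**2 - 3*t + 3) sin(3*pi*t) is -t**2*cos(3*pi*t)/pi + 2*t*sin(3*pi*t)/(3*pi**2) + t*cos(3*pi*t)/pi - sin(3*pi*t)/(3*pi**2) - cos(3*pi*t)/pi + 2*cos(3*pi*t)/(9*pi**3); evaluating from -1 to 1: ∫_{-1}^{1} (3*t**2 - 3*t + 3) sin(3*pi*t) dt = ((-2/9 + pi**2)/pi**3) - (-2/(9*pi**3) + 3/pi) = -2/pi.
Hence b_3 = -2/pi.

-2/pi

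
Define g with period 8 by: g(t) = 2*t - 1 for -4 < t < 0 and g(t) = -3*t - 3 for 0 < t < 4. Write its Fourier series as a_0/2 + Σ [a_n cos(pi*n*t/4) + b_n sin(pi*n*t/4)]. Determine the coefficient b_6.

2/(3*pi)

b_6 = 1/4 ∫_{-4}^{4} g(t) sin(3*pi*t/2) dt.
Split the integral at the breakpoints.
Integrating by parts (boundary term plus one more integral), an antiderivative of (2*t - 1) sin(3*pi*t/2) is -4*t*cos(3*pi*t/2)/(3*pi) + 8*sin(3*pi*t/2)/(9*pi**2) + 2*cos(3*pi*t/2)/(3*pi); evaluating from -4 to 0: ∫_{-4}^{0} (2*t - 1) sin(3*pi*t/2) dt = (2/(3*pi)) - (6/pi) = -16/(3*pi).
Integrating by parts (boundary term plus one more integral), an antiderivative of (-3*t - 3) sin(3*pi*t/2) is 2*t*cos(3*pi*t/2)/pi - 4*sin(3*pi*t/2)/(3*pi**2) + 2*cos(3*pi*t/2)/pi; evaluating from 0 to 4: ∫_{0}^{4} (-3*t - 3) sin(3*pi*t/2) dt = (10/pi) - (2/pi) = 8/pi.
Summing the pieces and multiplying by (1/4) gives b_6 = 2/(3*pi).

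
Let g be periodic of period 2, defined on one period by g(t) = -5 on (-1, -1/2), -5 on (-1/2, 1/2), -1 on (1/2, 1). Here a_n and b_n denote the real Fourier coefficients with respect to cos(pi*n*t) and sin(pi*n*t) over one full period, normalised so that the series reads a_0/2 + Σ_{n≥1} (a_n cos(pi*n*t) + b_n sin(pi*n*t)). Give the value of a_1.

a_1 = ∫_{-1}^{1} g(t) cos(pi*t) dt.
Split the integral at the breakpoints.
Directly, an antiderivative of (-5) cos(pi*t) is -5*sin(pi*t)/pi; evaluating from -1 to -1/2: ∫_{-1}^{-1/2} (-5) cos(pi*t) dt = (5/pi) - (0) = 5/pi.
Directly, an antiderivative of (-5) cos(pi*t) is -5*sin(pi*t)/pi; evaluating from -1/2 to 1/2: ∫_{-1/2}^{1/2} (-5) cos(pi*t) dt = (-5/pi) - (5/pi) = -10/pi.
Directly, an antiderivative of (-1) cos(pi*t) is -sin(pi*t)/pi; evaluating from 1/2 to 1: ∫_{1/2}^{1} (-1) cos(pi*t) dt = (0) - (-1/pi) = 1/pi.
Summing the pieces gives a_1 = -4/pi.

-4/pi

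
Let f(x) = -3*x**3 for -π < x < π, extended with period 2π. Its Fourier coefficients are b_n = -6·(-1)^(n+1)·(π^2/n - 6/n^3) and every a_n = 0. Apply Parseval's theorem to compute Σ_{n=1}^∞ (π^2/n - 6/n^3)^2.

Parseval: Σ b_n^2 = (1/π) ∫_{-π}^{π} f(x)^2 dx = 18*pi**6/7.
b_n^2 = 36·(π^2/n - 6/n^3)^2, so the sum equals (18*pi**6/7)/36 = pi**6/14.

pi**6/14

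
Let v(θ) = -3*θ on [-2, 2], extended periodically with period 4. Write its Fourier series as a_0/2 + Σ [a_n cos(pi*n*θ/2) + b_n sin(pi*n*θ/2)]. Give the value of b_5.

b_5 = 1/2 ∫_{-2}^{2} v(θ) sin(5*pi*θ/2) dθ.
v is odd and sin(5*pi*θ/2) is odd, so the integrand is even and b_5 = ∫_0^{2} v(θ) sin(5*pi*θ/2) dθ.
Integrating by parts (boundary term plus one more integral), an antiderivative of (-3*θ) sin(5*pi*θ/2) is 6*θ*cos(5*pi*θ/2)/(5*pi) - 12*sin(5*pi*θ/2)/(25*pi**2); evaluating from 0 to 2: ∫_{0}^{2} (-3*θ) sin(5*pi*θ/2) dθ = (-12/(5*pi)) - (0) = -12/(5*pi).
Hence b_5 = -12/(5*pi).

-12/(5*pi)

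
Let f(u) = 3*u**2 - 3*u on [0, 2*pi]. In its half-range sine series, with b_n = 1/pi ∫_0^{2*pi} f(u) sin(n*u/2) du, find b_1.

b_1 = 1/pi ∫_0^{2*pi} (3*u**2 - 3*u) sin(u/2) du.
Integrating by parts twice (tabular method), an antiderivative of (3*u**2 - 3*u) sin(u/2) is -6*u**2*cos(u/2) + 24*u*sin(u/2) + 6*u*cos(u/2) - 12*sin(u/2) + 48*cos(u/2); evaluating from 0 to 2*pi: ∫_{0}^{2*pi} (3*u**2 - 3*u) sin(u/2) du = (-48 - 12*pi + 24*pi**2) - (48) = -96 - 12*pi + 24*pi**2.
Hence b_1 = (1/pi)·(-96 - 12*pi + 24*pi**2) = -96/pi - 12 + 24*pi.

-96/pi - 12 + 24*pi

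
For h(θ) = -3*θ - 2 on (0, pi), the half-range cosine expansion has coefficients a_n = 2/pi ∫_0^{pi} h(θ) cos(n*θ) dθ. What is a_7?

a_7 = 2/pi ∫_0^{pi} (-3*θ - 2) cos(7*θ) dθ.
Integrating by parts (boundary term plus one more integral), an antiderivative of (-3*θ - 2) cos(7*θ) is -3*θ*sin(7*θ)/7 - 2*sin(7*θ)/7 - 3*cos(7*θ)/49; evaluating from 0 to pi: ∫_{0}^{pi} (-3*θ - 2) cos(7*θ) dθ = (3/49) - (-3/49) = 6/49.
Hence a_7 = (2/pi)·(6/49) = 12/(49*pi).

12/(49*pi)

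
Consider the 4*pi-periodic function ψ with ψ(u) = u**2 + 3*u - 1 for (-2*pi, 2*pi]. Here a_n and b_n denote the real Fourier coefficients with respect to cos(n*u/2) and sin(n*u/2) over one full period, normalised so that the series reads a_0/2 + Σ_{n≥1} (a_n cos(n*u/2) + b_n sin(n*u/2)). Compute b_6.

b_6 = (1/(2*pi)) ∫_{-2*pi}^{2*pi} ψ(u) sin(3*u) du.
Integrating by parts twice (tabular method), an antiderivative of (u**2 + 3*u - 1) sin(3*u) is -u**2*cos(3*u)/3 + 2*u*sin(3*u)/9 - u*cos(3*u) + sin(3*u)/3 + 11*cos(3*u)/27; evaluating from -2*pi to 2*pi: ∫_{-2*pi}^{2*pi} (u**2 + 3*u - 1) sin(3*u) du = (-4*pi**2/3 - 2*pi + 11/27) - (-4*pi**2/3 + 11/27 + 2*pi) = -4*pi.
Hence b_6 = (1/(2*pi))·(-4*pi) = -2.

-2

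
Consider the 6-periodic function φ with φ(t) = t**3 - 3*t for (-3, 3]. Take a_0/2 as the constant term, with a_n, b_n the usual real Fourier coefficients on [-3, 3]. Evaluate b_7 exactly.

b_7 = 1/3 ∫_{-3}^{3} φ(t) sin(7*pi*t/3) dt.
φ is odd and sin(7*pi*t/3) is odd, so the integrand is even and b_7 = 2/3 ∫_0^{3} φ(t) sin(7*pi*t/3) dt.
Integrating by parts three times (tabular method), an antiderivative of (t**3 - 3*t) sin(7*pi*t/3) is -3*t**3*cos(7*pi*t/3)/(7*pi) + 27*t**2*sin(7*pi*t/3)/(49*pi**2) + 162*t*cos(7*pi*t/3)/(343*pi**3) + 9*t*cos(7*pi*t/3)/(7*pi) - 27*sin(7*pi*t/3)/(49*pi**2) - 486*sin(7*pi*t/3)/(2401*pi**4); evaluating from 0 to 3: ∫_{0}^{3} (t**3 - 3*t) sin(7*pi*t/3) dt = (54*(-9 + 49*pi**2)/(343*pi**3)) - (0) = 54*(-9 + 49*pi**2)/(343*pi**3).
Hence b_7 = (2/3)·(54*(-9 + 49*pi**2)/(343*pi**3)) = 36*(-9 + 49*pi**2)/(343*pi**3).

36*(-9 + 49*pi**2)/(343*pi**3)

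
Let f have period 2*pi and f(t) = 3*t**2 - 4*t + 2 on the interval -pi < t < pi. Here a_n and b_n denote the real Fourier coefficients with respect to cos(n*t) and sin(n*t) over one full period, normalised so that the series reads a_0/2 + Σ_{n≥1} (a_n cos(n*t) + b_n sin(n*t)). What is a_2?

a_2 = 1/pi ∫_{-pi}^{pi} f(t) cos(2*t) dt.
Integrating by parts twice (tabular method), an antiderivative of (3*t**2 - 4*t + 2) cos(2*t) is 3*t**2*sin(2*t)/2 - 2*t*sin(2*t) + 3*t*cos(2*t)/2 + sin(2*t)/4 - cos(2*t); evaluating from -pi to pi: ∫_{-pi}^{pi} (3*t**2 - 4*t + 2) cos(2*t) dt = (-1 + 3*pi/2) - (-3*pi/2 - 1) = 3*pi.
Hence a_2 = (1/pi)·(3*pi) = 3.

3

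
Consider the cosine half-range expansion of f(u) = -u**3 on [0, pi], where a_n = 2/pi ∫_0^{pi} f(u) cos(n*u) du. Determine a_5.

a_5 = 2/pi ∫_0^{pi} (-u**3) cos(5*u) du.
Integrating by parts three times (tabular method), an antiderivative of (-u**3) cos(5*u) is -u**3*sin(5*u)/5 - 3*u**2*cos(5*u)/25 + 6*u*sin(5*u)/125 + 6*cos(5*u)/625; evaluating from 0 to pi: ∫_{0}^{pi} (-u**3) cos(5*u) du = (-6/625 + 3*pi**2/25) - (6/625) = -12/625 + 3*pi**2/25.
Hence a_5 = (2/pi)·(-12/625 + 3*pi**2/25) = 6*(-4 + 25*pi**2)/(625*pi).

6*(-4 + 25*pi**2)/(625*pi)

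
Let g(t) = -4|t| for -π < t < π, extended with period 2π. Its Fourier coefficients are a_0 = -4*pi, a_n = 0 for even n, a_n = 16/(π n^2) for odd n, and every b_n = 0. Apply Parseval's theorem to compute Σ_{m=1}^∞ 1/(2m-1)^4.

Parseval: a_0^2/2 + Σ a_n^2 = (1/π) ∫_{-π}^{π} g(t)^2 dt = 32*pi**2/3.
Subtract a_0^2/2 = 8*pi**2: Σ a_n^2 = 8*pi**2/3.
Only odd n contribute, with a_n^2 = 256/(π^2 n^4), so Σ_{m≥1} 1/(2m-1)^4 = π^2·(8*pi**2/3)/256 = pi**4/96.

pi**4/96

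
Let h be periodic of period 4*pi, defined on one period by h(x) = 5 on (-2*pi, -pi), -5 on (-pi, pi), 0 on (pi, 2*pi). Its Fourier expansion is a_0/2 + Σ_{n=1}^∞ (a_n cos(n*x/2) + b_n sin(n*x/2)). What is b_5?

b_5 = (1/(2*pi)) ∫_{-2*pi}^{2*pi} h(x) sin(5*x/2) dx.
Split the integral at the breakpoints.
Directly, an antiderivative of (5) sin(5*x/2) is -2*cos(5*x/2); evaluating from -2*pi to -pi: ∫_{-2*pi}^{-pi} (5) sin(5*x/2) dx = (0) - (2) = -2.
Directly, an antiderivative of (-5) sin(5*x/2) is 2*cos(5*x/2); evaluating from -pi to pi: ∫_{-pi}^{pi} (-5) sin(5*x/2) dx = (0) - (0) = 0.
∫_{pi}^{2*pi} (0) sin(5*x/2) dx = 0.
Summing the pieces and multiplying by (1/(2*pi)) gives b_5 = -1/pi.

-1/pi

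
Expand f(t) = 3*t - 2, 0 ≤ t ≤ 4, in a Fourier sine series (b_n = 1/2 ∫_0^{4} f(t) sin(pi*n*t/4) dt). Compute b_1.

b_1 = 1/2 ∫_0^{4} (3*t - 2) sin(pi*t/4) dt.
Integrating by parts (boundary term plus one more integral), an antiderivative of (3*t - 2) sin(pi*t/4) is -12*t*cos(pi*t/4)/pi + 48*sin(pi*t/4)/pi**2 + 8*cos(pi*t/4)/pi; evaluating from 0 to 4: ∫_{0}^{4} (3*t - 2) sin(pi*t/4) dt = (40/pi) - (8/pi) = 32/pi.
Hence b_1 = (1/2)·(32/pi) = 16/pi.

16/pi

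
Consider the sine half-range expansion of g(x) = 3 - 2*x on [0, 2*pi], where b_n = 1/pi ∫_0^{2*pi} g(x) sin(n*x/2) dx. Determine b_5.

b_5 = 1/pi ∫_0^{2*pi} (3 - 2*x) sin(5*x/2) dx.
Integrating by parts (boundary term plus one more integral), an antiderivative of (3 - 2*x) sin(5*x/2) is 4*x*cos(5*x/2)/5 - 8*sin(5*x/2)/25 - 6*cos(5*x/2)/5; evaluating from 0 to 2*pi: ∫_{0}^{2*pi} (3 - 2*x) sin(5*x/2) dx = (6/5 - 8*pi/5) - (-6/5) = 12/5 - 8*pi/5.
Hence b_5 = (1/pi)·(12/5 - 8*pi/5) = 4*(3 - 2*pi)/(5*pi).

4*(3 - 2*pi)/(5*pi)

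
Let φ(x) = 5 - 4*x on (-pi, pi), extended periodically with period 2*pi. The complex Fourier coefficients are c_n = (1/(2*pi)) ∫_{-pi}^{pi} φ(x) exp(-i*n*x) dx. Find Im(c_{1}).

Since φ is real-valued, Im(c_{1}) = -(1/(2*pi)) ∫_{-pi}^{pi} φ(x) sin(x) dx = -b_{1}/2.
Integrating by parts (boundary term plus one more integral), an antiderivative of (5 - 4*x) sin(x) is 4*x*cos(x) - 4*sin(x) - 5*cos(x); evaluating from -pi to pi: ∫_{-pi}^{pi} (5 - 4*x) sin(x) dx = (5 - 4*pi) - (5 + 4*pi) = -8*pi.
Hence Im(c_{1}) = (-1/(2*pi))·(-8*pi) = 4.

4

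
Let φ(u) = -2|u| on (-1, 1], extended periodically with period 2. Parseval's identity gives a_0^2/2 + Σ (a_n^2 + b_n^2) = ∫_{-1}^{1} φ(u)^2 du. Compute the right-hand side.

∫_{-1}^{1} φ(u)^2 du = 8/3.

8/3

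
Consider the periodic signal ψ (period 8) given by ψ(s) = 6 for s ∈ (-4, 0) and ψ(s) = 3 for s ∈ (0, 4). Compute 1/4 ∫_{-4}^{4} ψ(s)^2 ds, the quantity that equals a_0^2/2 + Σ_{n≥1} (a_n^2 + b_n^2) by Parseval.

45

1/4 ∫_{-4}^{4} ψ(s)^2 ds = 1/4 · (180) = 45.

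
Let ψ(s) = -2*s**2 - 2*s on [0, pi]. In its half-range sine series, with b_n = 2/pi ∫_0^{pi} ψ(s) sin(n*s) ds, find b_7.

b_7 = 2/pi ∫_0^{pi} (-2*s**2 - 2*s) sin(7*s) ds.
Integrating by parts twice (tabular method), an antiderivative of (-2*s**2 - 2*s) sin(7*s) is 2*s**2*cos(7*s)/7 - 4*s*sin(7*s)/49 + 2*s*cos(7*s)/7 - 2*sin(7*s)/49 - 4*cos(7*s)/343; evaluating from 0 to pi: ∫_{0}^{pi} (-2*s**2 - 2*s) sin(7*s) ds = (-2*pi**2/7 - 2*pi/7 + 4/343) - (-4/343) = -2*pi**2/7 - 2*pi/7 + 8/343.
Hence b_7 = (2/pi)·(-2*pi**2/7 - 2*pi/7 + 8/343) = 4*(-49*pi**2 - 49*pi + 4)/(343*pi).

4*(-49*pi**2 - 49*pi + 4)/(343*pi)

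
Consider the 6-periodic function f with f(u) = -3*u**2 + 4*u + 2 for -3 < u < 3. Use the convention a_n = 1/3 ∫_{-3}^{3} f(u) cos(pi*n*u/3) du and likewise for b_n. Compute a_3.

12/pi**2

a_3 = 1/3 ∫_{-3}^{3} f(u) cos(pi*u) du.
Integrating by parts twice (tabular method), an antiderivative of (-3*u**2 + 4*u + 2) cos(pi*u) is -3*u**2*sin(pi*u)/pi + 4*u*sin(pi*u)/pi - 6*u*cos(pi*u)/pi**2 + 6*sin(pi*u)/pi**3 + 2*sin(pi*u)/pi + 4*cos(pi*u)/pi**2; evaluating from -3 to 3: ∫_{-3}^{3} (-3*u**2 + 4*u + 2) cos(pi*u) du = (14/pi**2) - (-22/pi**2) = 36/pi**2.
Hence a_3 = (1/3)·(36/pi**2) = 12/pi**2.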